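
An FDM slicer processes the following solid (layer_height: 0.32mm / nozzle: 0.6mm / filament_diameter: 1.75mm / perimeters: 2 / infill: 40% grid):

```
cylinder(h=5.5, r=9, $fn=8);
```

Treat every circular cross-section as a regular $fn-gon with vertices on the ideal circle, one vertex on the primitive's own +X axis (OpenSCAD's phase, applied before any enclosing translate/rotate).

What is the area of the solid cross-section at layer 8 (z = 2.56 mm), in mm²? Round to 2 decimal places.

229.10 mm²

At z = 2.56 mm: the r=9 cylinder gives a regular 8-gon of circumradius 9 (constant along its height) (area = (8/2)·9.000²·sin(360°/8) = 229.10 mm²). Overall, the cross-section is a single solid region. Net area = 229.10 mm².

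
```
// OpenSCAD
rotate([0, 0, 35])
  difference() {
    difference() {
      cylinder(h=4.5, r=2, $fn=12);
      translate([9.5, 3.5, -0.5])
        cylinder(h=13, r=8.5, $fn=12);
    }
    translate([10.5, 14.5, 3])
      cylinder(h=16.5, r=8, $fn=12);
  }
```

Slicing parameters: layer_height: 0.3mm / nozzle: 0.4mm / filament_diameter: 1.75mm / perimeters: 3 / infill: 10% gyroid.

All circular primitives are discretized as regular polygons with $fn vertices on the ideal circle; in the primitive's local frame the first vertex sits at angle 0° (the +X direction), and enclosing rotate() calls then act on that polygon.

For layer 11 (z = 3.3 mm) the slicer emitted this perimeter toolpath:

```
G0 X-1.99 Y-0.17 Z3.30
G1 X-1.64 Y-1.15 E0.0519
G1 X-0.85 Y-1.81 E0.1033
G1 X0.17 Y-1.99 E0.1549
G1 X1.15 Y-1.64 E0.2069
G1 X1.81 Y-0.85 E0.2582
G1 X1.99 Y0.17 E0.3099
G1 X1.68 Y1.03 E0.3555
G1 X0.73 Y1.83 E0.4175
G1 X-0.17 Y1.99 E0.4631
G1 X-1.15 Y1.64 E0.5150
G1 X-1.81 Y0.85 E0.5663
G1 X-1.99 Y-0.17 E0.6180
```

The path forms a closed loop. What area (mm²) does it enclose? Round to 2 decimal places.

11.92 mm²

Apply the shoelace formula to the sequence of (X, Y) vertices; enclosed area = 11.92 mm².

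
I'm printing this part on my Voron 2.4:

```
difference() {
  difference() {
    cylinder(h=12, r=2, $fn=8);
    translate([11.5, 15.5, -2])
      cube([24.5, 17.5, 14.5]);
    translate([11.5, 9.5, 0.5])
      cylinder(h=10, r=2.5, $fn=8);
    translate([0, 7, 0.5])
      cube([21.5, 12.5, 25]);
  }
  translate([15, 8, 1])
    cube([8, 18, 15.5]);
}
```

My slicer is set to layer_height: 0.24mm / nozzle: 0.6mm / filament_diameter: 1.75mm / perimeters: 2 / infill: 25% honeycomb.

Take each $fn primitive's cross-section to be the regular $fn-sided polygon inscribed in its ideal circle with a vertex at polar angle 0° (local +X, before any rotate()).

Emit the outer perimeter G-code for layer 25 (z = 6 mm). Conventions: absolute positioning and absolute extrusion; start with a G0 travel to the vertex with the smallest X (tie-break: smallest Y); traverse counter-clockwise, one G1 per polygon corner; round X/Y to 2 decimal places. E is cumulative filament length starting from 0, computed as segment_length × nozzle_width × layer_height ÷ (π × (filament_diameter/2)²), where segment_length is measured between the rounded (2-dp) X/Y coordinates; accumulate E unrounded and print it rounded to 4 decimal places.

At z = 6 mm: the r=2 cylinder contributes a regular 8-gon of circumradius 2; the cube at (11.5, 15.5) (footprint 24.5×17.5) is included at this height; the r=2.5 cylinder at (11.5, 9.5) gives a regular 8-gon of circumradius 2.5 (constant along its height); the cube at (0, 7) is present — its section is the full 21.5×12.5 rectangle; After the difference (first − rest): starting from the r=2 cylinder, the 24.5×17.5 cube at (11.5, 15.5) misses the remaining region (no effect); the r=2.5 cylinder at (11.5, 9.5) misses the remaining region (no effect); the 21.5×12.5 cube at (0, 7) misses the remaining region (no effect) — 1 connected region; the cube at (15, 8) is present — its section is the full 8×18 rectangle; Subtracting the remaining from the first: starting from the result so far, the 8×18 cube at (15, 8) misses the remaining region (no effect) — 1 connected region. The outline is a single polygon with 8 vertices. Extrusion per mm of travel: 0.6 × 0.24 / (π × 0.875²) = 0.059868. Accumulating E over each segment gives final E = 0.7321.

G0 X-2.00 Y0.00 Z6.00
G1 X-1.41 Y-1.41 E0.0915
G1 X0.00 Y-2.00 E0.1830
G1 X1.41 Y-1.41 E0.2745
G1 X2.00 Y0.00 E0.3660
G1 X1.41 Y1.41 E0.4575
G1 X0.00 Y2.00 E0.5490
G1 X-1.41 Y1.41 E0.6405
G1 X-2.00 Y0.00 E0.7321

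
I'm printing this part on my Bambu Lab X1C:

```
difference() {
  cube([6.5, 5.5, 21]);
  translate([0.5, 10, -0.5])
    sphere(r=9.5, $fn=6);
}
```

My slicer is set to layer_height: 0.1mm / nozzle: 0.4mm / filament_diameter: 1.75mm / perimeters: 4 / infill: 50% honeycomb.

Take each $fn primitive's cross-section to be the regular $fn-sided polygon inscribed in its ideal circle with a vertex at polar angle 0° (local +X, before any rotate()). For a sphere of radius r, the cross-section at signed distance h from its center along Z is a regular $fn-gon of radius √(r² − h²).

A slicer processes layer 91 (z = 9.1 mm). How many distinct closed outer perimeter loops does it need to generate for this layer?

At z = 9.1 mm: the cube is present — its section is the full 6.5×5.5 rectangle; the sphere at (0.5, 10) does not reach this height (|z−center|=9.600 > r=9.5); Subtracting the remaining from the first: none of the subtracted shapes is present at this height, so the 6.5×5.5 cube is unchanged — 1 connected region. The result has 1 disconnected region.

1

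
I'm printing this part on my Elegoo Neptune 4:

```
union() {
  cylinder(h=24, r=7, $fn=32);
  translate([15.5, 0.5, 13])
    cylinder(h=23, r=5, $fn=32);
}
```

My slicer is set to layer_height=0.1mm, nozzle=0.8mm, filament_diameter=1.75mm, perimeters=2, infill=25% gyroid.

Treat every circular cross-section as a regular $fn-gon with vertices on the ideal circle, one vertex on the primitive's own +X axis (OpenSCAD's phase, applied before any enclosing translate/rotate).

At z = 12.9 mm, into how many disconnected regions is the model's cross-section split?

1

At z = 12.9 mm: the r=7 cylinder gives a regular 32-gon of circumradius 7 (constant along its height); the cylinder at (15.5, 0.5) does not reach this height (z outside [13, 36]); Combining (union): only the r=7 cylinder is present, so the union is just that shape — 1 connected region. The result has 1 disconnected region.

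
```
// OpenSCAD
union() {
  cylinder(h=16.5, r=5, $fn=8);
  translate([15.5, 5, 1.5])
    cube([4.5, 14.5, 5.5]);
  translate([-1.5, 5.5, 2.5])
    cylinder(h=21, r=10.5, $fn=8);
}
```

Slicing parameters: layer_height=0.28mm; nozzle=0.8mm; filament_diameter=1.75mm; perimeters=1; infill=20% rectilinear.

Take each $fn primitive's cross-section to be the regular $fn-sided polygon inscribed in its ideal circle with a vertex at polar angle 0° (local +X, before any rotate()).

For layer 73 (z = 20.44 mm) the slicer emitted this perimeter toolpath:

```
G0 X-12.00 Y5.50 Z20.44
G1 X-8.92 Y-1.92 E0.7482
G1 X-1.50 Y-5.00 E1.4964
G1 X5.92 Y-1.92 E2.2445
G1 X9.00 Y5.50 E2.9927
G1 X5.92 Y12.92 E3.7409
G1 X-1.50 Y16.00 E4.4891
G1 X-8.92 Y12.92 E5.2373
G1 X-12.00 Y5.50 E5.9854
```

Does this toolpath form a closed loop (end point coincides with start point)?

yes

Start point (G0): (-12.00, 5.50). End point (last G1): the path returns to the start — closed.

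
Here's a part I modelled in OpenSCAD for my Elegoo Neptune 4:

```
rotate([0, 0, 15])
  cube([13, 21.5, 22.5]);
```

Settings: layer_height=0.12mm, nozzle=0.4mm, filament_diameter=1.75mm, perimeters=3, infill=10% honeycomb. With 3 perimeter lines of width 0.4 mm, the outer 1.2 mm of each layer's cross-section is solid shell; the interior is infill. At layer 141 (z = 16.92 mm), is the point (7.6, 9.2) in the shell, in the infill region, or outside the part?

infill

At z = 16.92 mm: the cube (footprint 13×21.5) is included at this height; (rotated 15° about Z; rotation is an isometry so areas/perimeters/island counts are preserved). Overall, the cross-section is a single solid region. Undo the 15° rotation: the query point maps to (9.722, 6.919) in the un-rotated model frame. The nearest boundary edge runs (13.00, 0.00)→(13.00, 21.50); distance from the point to it = 3.28 mm. The point is inside the cross-section and 3.28 mm from the nearest boundary — more than the 1.2 mm shell width (3 × 0.4), so it's in the infill interior.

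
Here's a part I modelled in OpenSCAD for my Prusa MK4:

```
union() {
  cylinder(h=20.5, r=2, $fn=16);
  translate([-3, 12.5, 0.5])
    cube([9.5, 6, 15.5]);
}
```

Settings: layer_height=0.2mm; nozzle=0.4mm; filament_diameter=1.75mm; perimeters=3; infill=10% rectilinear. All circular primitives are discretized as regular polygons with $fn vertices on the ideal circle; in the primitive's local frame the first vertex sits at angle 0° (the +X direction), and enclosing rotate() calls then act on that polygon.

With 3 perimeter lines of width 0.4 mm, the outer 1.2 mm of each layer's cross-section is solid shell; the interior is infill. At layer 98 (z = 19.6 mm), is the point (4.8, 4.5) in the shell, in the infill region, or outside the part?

outside

At z = 19.6 mm: the cylinder: section is a regular 16-gon, circumradius r=2; the cube at (-3, 12.5) is not intersected at this z (z outside [0.5, 16]); Combining (union): only the r=2 cylinder is present, so the union is just that shape — 1 connected region. Overall, the cross-section is a single solid region. The nearest boundary edge runs (1.85, 0.77)→(1.41, 1.41); distance from the point to it = 4.58 mm. The point is not inside any of the regions above, so it lies outside the cross-section (4.58 mm from the nearest boundary).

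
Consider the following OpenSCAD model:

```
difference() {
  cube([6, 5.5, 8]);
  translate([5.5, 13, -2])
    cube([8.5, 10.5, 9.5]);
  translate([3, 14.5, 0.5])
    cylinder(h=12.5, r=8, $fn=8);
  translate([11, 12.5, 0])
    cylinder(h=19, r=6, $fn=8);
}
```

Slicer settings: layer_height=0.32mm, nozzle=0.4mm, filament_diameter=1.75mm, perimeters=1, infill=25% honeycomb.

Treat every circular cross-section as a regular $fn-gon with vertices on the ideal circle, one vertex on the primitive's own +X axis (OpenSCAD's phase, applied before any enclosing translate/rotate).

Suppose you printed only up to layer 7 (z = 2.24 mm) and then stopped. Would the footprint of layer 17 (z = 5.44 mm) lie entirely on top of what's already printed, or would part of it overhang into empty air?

entirely on top

Compare the two slices. At z = 2.24: the cube (footprint 6×5.5) is included at this height (area 33.00 mm²); the 8.5×10.5 cube at (5.5, 13) contributes its full rectangle (area 89.25 mm²); the r=8 cylinder at (3, 14.5) contributes a regular 8-gon of circumradius 8 (area = (8/2)·8.000²·sin(360°/8) = 181.02 mm²); the r=6 cylinder at (11, 12.5) gives a regular 8-gon of circumradius 6 (constant along its height) (area = (8/2)·6.000²·sin(360°/8) = 101.82 mm²); Subtracting the remaining from the first: starting from the 6×5.5 cube (33.00 mm²), the 8.5×10.5 cube at (5.5, 13) misses the remaining region (no effect); the r=8 cylinder at (3, 14.5) misses the remaining region (no effect); the r=6 cylinder at (11, 12.5) misses the remaining region (no effect) — area = 33.00 mm². At z = 5.44: the cube is present — its section is the full 6×5.5 rectangle (area 33.00 mm²); the 8.5×10.5 cube at (5.5, 13) contributes its full rectangle (area 89.25 mm²); the r=8 cylinder at (3, 14.5) contributes a regular 8-gon of circumradius 8 (area = (8/2)·8.000²·sin(360°/8) = 181.02 mm²); the r=6 cylinder at (11, 12.5) contributes a regular 8-gon of circumradius 6 (area = (8/2)·6.000²·sin(360°/8) = 101.82 mm²); Subtracting the remaining from the first: starting from the 6×5.5 cube (33.00 mm²), the 8.5×10.5 cube at (5.5, 13) misses the remaining region (no effect); the r=8 cylinder at (3, 14.5) misses the remaining region (no effect); the r=6 cylinder at (11, 12.5) misses the remaining region (no effect) — area = 33.00 mm². Checking containment: the cross-section at z = 5.44 is a subset of the cross-section at z = 2.24.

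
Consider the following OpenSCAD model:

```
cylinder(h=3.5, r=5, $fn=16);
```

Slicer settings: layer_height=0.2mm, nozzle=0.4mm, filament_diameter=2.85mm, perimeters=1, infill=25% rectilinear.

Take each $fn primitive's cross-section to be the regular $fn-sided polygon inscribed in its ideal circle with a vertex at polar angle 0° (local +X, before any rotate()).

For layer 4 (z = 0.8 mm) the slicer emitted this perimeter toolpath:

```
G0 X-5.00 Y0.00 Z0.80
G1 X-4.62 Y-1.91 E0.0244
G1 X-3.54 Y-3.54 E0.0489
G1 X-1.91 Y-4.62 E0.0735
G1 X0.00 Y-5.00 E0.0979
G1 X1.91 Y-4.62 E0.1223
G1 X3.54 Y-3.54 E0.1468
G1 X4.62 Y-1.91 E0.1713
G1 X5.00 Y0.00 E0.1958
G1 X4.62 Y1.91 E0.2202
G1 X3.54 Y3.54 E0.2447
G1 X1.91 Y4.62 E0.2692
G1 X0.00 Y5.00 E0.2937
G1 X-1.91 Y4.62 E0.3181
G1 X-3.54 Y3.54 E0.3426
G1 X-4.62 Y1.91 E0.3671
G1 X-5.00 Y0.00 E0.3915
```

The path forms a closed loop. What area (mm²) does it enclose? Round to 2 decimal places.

76.57 mm²

Apply the shoelace formula to the sequence of (X, Y) vertices; enclosed area = 76.57 mm².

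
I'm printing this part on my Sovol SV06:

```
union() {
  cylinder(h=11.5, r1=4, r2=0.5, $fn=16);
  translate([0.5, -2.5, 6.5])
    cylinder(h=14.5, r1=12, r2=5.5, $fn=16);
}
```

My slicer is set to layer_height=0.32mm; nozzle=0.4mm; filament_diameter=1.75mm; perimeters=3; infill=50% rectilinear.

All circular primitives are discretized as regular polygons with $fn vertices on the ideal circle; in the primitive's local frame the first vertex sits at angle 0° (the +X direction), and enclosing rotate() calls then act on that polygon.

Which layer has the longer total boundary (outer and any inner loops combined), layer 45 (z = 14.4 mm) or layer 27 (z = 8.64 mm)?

layer 27 (z = 8.64 mm)

Layer 45 (z = 14.4): the cone is absent (z outside [0, 11.5]); the cone at (0.5, -2.5) (r1=12→r2=5.5) has section circumradius 8.459 here — a regular 16-gon (perimeter = 2·16·8.459·sin(180°/16) = 52.81 mm); Combining (union): only the cone at (0.5, -2.5) is present, so the union is just that shape — boundary = 52.81 mm. So its perimeter = 52.81 mm. Layer 27 (z = 8.64): the cone: at t=0.751 of its height the radius interpolates to r₁+(r₂−r₁)t = 1.370, giving a regular 16-gon of that circumradius (perimeter = 2·16·1.370·sin(180°/16) = 8.56 mm); the cone at (0.5, -2.5): at t=0.148 of its height the radius interpolates to r₁+(r₂−r₁)t = 11.041, giving a regular 16-gon of that circumradius (perimeter = 2·16·11.041·sin(180°/16) = 68.93 mm); Taking the union: the cone lies entirely inside the cone at (0.5, -2.5), so the union is just the cone at (0.5, -2.5) — boundary = 68.93 mm. So its perimeter = 68.93 mm. Layer 27 is larger (68.93 vs 52.81 mm).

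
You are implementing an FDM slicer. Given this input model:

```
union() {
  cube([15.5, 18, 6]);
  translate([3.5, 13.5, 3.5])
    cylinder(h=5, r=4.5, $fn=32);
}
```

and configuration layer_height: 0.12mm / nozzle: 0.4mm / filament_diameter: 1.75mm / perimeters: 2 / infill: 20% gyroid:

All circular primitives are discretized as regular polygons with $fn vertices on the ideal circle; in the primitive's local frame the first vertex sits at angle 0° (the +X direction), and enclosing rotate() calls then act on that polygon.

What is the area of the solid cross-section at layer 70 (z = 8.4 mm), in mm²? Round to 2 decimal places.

63.21 mm²

At z = 8.4 mm: the cube is not intersected at this z (z outside [0, 6]); the cylinder at (3.5, 13.5): section is a regular 32-gon, circumradius r=4.5 (area = (32/2)·4.500²·sin(360°/32) = 63.21 mm²); Taking the union: only the r=4.5 cylinder at (3.5, 13.5) is present, so the union is just that shape — area = 63.21 mm². Overall, the cross-section is a single solid region. Net area = 63.21 mm².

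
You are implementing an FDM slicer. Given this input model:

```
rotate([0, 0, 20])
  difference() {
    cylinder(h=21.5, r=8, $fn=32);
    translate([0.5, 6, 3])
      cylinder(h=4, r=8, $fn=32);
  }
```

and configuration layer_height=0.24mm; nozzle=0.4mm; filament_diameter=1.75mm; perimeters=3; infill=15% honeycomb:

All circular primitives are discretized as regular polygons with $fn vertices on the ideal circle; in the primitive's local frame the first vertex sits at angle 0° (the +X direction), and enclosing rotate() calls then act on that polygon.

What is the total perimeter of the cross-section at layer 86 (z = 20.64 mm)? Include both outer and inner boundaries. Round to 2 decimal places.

50.18 mm

At z = 20.64 mm: the cylinder: section is a regular 32-gon, circumradius r=8 (perimeter = 2·32·8.000·sin(180°/32) = 50.18 mm); the cylinder at (0.5, 6) does not reach this height (z outside [3, 7]); Subtracting the remaining from the first: none of the subtracted shapes is present at this height, so the r=8 cylinder is unchanged — boundary = 50.18 mm; (whole slice rotated 20° about Z — lengths, areas and connectivity unchanged). Overall, the cross-section is a single solid region. Total boundary length (outer) = 50.18 mm.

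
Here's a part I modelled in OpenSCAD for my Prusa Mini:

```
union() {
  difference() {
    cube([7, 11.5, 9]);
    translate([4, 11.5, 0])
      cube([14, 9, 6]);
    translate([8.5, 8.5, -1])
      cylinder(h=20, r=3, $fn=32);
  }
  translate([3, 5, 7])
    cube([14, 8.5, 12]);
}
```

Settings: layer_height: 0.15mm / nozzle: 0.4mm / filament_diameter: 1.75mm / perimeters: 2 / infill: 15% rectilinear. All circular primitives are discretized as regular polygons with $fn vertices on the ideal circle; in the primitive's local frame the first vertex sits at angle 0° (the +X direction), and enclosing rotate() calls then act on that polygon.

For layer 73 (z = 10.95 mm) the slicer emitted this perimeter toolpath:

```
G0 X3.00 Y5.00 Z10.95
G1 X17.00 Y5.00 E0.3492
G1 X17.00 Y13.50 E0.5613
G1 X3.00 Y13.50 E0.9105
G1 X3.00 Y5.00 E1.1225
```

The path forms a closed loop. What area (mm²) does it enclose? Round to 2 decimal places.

119.00 mm²

Apply the shoelace formula to the sequence of (X, Y) vertices; enclosed area = 119.00 mm².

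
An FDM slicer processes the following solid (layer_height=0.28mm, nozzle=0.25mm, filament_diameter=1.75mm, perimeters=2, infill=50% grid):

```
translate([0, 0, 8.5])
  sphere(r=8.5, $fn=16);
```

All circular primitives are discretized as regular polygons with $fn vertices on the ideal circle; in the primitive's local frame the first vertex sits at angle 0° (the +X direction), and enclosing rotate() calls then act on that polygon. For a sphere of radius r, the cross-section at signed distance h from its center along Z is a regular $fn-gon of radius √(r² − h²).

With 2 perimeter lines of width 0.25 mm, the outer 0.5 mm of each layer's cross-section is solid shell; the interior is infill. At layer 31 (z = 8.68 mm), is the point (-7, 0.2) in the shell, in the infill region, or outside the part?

infill

At z = 8.68 mm: the r=8.5 sphere slices to a regular 16-gon of circumradius 8.498 (√(r²−h²) with h=0.18 from center). Overall, the cross-section is a single solid region. The nearest boundary edge runs (-7.85, 3.25)→(-8.50, 0.00); distance from the point to it = 1.43 mm. The point is inside the cross-section and 1.43 mm from the nearest boundary — more than the 0.5 mm shell width (2 × 0.25), so it's in the infill interior.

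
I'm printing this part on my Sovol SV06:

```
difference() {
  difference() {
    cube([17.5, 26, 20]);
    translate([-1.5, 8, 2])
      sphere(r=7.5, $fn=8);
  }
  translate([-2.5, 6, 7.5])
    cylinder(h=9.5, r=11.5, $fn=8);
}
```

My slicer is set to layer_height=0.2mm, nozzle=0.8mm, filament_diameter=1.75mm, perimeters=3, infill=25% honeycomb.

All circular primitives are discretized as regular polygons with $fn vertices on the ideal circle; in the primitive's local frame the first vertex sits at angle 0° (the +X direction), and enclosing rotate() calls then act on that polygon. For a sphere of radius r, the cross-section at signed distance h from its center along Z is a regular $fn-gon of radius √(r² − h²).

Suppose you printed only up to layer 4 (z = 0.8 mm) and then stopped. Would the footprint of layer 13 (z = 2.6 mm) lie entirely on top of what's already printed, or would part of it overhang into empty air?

Compare the two slices. At z = 0.8: the 17.5×26 cube contributes its full rectangle (area 455.00 mm²); the r=7.5 sphere at (-1.5, 8) slices to a regular 8-gon of circumradius 7.403 (√(r²−h²) with h=1.2 from center) (area = (8/2)·7.403²·sin(360°/8) = 155.03 mm²); Taking the first minus the rest: starting from the 17.5×26 cube (455.00 mm²), the r=7.5 sphere at (-1.5, 8) partially overlaps it — only the 56.23 mm² overlap (of its 155.03 mm²) is removed, clipping the outline — area = 398.77 mm²; the cylinder at (-2.5, 6) is absent (z outside [7.5, 17]); Subtracting the remaining from the first: none of the subtracted shapes is present at this height, so the result so far is unchanged — area = 398.77 mm². At z = 2.6: the 17.5×26 cube contributes its full rectangle (area 455.00 mm²); the sphere at (-1.5, 8): section is a regular 8-gon, circumradius = √(r²−h²) = √(7.5²−0.6²) = 7.476 (area = (8/2)·7.476²·sin(360°/8) = 158.08 mm²); After the difference (first − rest): starting from the 17.5×26 cube (455.00 mm²), the r=7.5 sphere at (-1.5, 8) partially overlaps it — only the 57.54 mm² overlap (of its 158.08 mm²) is removed, clipping the outline — area = 397.46 mm²; the cylinder at (-2.5, 6) is not intersected at this z (z outside [7.5, 17]); Subtracting the remaining from the first: none of the subtracted shapes is present at this height, so that combined region is unchanged — area = 397.46 mm². Checking containment: the cross-section at z = 2.6 is a subset of the cross-section at z = 0.8.

entirely on top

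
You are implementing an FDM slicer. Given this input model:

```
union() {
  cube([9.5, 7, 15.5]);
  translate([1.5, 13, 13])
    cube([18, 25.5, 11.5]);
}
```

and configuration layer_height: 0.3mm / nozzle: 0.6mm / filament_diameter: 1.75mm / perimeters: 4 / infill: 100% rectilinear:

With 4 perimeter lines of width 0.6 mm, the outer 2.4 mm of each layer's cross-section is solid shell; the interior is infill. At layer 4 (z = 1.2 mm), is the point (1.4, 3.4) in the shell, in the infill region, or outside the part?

shell

At z = 1.2 mm: the cube (footprint 9.5×7) is included at this height; the cube at (1.5, 13) does not reach this height (z outside [13, 24.5]); Merging all regions: only the 9.5×7 cube is present, so the union is just that shape — 1 connected region. Overall, the cross-section is a single solid region. The nearest boundary edge runs (0.00, 7.00)→(0.00, 0.00); distance from the point to it = 1.40 mm. The point is inside the cross-section, 1.40 mm from the nearest boundary — within the 2.4 mm shell band (4 × 0.6).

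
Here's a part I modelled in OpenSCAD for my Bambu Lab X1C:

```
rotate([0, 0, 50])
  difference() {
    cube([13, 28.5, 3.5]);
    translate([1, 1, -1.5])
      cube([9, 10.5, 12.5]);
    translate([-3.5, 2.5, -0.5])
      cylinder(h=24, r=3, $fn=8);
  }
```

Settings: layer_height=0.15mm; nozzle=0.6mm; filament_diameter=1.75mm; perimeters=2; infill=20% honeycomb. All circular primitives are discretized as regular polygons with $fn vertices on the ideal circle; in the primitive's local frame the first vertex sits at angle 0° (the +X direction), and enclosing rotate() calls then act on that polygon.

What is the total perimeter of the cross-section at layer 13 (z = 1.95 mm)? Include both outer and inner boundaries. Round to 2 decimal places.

122.00 mm

At z = 1.95 mm: the 13×28.5 cube contributes its full rectangle (perimeter 83.00 mm); the cube at (1, 1) (footprint 9×10.5) is included at this height (perimeter 39.00 mm); the cylinder at (-3.5, 2.5): section is a regular 8-gon, circumradius r=3 (perimeter = 2·8·3.000·sin(180°/8) = 18.37 mm); After the difference (first − rest): starting from the 13×28.5 cube, the 9×10.5 cube at (1, 1) lies wholly inside it (removes its full 94.50 mm² and its 39.00 mm outline becomes a hole wall); the r=3 cylinder at (-3.5, 2.5) misses the remaining region (no effect) — boundary (outer + 1 inner loop) = 122.00 mm; (rotated 50° about Z; rotation is an isometry so areas/perimeters/island counts are preserved). Overall, the cross-section is one region with 1 hole. Total boundary length (outer + inner) = 122.00 mm.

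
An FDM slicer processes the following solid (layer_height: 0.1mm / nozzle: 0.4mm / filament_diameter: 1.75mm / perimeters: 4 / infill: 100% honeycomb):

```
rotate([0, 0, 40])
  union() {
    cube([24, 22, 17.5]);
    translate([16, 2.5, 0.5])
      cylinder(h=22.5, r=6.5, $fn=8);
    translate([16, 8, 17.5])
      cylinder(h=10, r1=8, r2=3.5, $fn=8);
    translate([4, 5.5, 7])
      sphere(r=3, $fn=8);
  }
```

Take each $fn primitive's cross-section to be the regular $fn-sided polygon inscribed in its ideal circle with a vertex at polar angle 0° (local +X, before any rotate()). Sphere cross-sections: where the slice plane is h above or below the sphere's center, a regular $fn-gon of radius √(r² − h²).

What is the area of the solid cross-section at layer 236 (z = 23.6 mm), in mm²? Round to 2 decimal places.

78.11 mm²

At z = 23.6 mm: the cube does not reach this height (z outside [0, 17.5]); the cylinder at (16, 2.5) is not intersected at this z (z outside [0.5, 23]); the cone at (16, 8): at t=0.610 of its height the radius interpolates to r₁+(r₂−r₁)t = 5.255, giving a regular 8-gon of that circumradius (area = (8/2)·5.255²·sin(360°/8) = 78.11 mm²); the sphere at (4, 5.5) is absent (|z−center|=16.600 > r=3); Taking the union: only the cone at (16, 8) is present, so the union is just that shape — area = 78.11 mm²; (whole slice rotated 40° about Z — lengths, areas and connectivity unchanged). Overall, the cross-section is a single solid region. Net area = 78.11 mm².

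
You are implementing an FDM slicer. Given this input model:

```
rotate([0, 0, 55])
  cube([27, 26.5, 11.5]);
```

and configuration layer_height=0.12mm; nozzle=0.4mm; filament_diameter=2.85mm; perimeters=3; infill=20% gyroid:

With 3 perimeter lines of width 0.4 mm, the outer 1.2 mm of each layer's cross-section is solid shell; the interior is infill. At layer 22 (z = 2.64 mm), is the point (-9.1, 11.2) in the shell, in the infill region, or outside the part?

infill

At z = 2.64 mm: the cube is present — its section is the full 27×26.5 rectangle; (whole slice rotated 55° about Z — lengths, areas and connectivity unchanged). Overall, the cross-section is a single solid region. Undo the 55° rotation: the query point maps to (3.955, 13.878) in the un-rotated model frame. The nearest boundary edge runs (0.00, 26.50)→(0.00, 0.00); distance from the point to it = 3.95 mm. The point is inside the cross-section and 3.95 mm from the nearest boundary — more than the 1.2 mm shell width (3 × 0.4), so it's in the infill interior.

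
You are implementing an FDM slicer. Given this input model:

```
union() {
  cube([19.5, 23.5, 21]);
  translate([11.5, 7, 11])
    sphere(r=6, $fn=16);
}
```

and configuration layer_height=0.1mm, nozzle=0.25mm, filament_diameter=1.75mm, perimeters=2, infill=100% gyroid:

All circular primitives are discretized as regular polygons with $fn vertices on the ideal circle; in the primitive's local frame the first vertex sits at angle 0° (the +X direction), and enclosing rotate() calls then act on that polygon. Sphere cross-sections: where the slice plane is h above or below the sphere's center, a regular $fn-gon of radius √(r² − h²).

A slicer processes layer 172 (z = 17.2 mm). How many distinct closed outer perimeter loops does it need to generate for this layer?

1

At z = 17.2 mm: the cube is present — its section is the full 19.5×23.5 rectangle; the sphere at (11.5, 7) is not intersected at this z (|z−center|=6.200 > r=6); Merging all regions: only the 19.5×23.5 cube is present, so the union is just that shape — 1 connected region. The result has 1 disconnected region.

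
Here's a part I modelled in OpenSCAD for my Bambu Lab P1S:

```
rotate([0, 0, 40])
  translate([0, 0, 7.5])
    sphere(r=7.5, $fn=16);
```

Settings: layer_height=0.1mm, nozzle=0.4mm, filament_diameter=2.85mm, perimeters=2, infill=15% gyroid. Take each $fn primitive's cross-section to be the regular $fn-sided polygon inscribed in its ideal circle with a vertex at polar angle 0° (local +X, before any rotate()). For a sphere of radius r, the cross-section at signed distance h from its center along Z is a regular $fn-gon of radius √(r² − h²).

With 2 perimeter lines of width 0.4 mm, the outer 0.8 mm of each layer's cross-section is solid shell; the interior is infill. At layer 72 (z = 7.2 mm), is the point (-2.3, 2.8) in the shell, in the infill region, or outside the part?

At z = 7.2 mm: the r=7.5 sphere slices to a regular 16-gon of circumradius 7.494 (√(r²−h²) with h=0.3 from center); (rotated 40° about Z; rotation is an isometry so areas/perimeters/island counts are preserved). Overall, the cross-section is a single solid region. Undo the 40° rotation: the query point maps to (0.038, 3.623) in the un-rotated model frame. The nearest boundary edge runs (2.87, 6.92)→(0.00, 7.49); distance from the point to it = 3.79 mm. The point is inside the cross-section and 3.79 mm from the nearest boundary — more than the 0.8 mm shell width (2 × 0.4), so it's in the infill interior.

infill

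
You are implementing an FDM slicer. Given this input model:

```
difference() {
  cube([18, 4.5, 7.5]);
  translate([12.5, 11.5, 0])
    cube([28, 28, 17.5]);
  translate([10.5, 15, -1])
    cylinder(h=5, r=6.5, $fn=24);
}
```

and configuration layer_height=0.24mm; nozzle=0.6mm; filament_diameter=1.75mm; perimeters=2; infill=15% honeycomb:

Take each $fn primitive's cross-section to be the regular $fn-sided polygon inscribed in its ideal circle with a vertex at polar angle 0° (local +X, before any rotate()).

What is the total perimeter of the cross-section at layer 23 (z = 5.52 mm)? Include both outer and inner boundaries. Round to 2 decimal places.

At z = 5.52 mm: the 18×4.5 cube contributes its full rectangle (perimeter 45.00 mm); the cube at (12.5, 11.5) is present — its section is the full 28×28 rectangle (perimeter 112.00 mm); the cylinder at (10.5, 15) is absent (z outside [-1, 4]); Subtracting the remaining from the first: starting from the 18×4.5 cube, the 28×28 cube at (12.5, 11.5) misses the remaining region (no effect) — boundary = 45.00 mm. Overall, the cross-section is a single solid region. Total boundary length (outer) = 45.00 mm.

45.00 mm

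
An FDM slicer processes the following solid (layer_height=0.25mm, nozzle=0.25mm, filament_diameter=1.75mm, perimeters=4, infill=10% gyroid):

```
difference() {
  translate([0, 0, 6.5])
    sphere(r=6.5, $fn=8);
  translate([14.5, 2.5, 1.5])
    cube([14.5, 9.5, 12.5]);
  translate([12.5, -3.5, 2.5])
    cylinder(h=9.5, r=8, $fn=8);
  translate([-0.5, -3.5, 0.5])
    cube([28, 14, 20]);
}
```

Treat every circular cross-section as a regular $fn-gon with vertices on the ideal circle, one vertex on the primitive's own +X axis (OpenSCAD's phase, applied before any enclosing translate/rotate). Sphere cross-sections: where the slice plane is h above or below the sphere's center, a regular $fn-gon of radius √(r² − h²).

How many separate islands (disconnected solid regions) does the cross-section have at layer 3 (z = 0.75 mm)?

1

At z = 0.75 mm: the r=6.5 sphere slices to a regular 8-gon of circumradius 3.031 (√(r²−h²) with h=5.75 from center); the cube at (14.5, 2.5) is not intersected at this z (z outside [1.5, 14]); the cylinder at (12.5, -3.5) does not reach this height (z outside [2.5, 12]); the cube at (-0.5, -3.5) is present — its section is the full 28×14 rectangle; Taking the first minus the rest: starting from the r=6.5 sphere, the 28×14 cube at (-0.5, -3.5) partially overlaps it — only the 15.92 mm² overlap (of its 392.00 mm²) is removed, clipping the outline — 1 connected region. Overall, the cross-section is a single solid region. Island count = 1.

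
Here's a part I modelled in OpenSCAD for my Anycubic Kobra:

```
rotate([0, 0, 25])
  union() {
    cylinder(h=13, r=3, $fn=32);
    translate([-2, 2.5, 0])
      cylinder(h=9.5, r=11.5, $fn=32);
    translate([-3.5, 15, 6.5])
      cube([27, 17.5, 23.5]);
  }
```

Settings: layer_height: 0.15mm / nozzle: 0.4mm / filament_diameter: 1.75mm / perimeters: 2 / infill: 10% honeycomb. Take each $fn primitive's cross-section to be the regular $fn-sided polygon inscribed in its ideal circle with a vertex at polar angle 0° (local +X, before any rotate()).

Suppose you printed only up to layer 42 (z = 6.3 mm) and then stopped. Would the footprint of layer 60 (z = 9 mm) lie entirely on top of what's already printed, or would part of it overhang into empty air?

part overhangs

Compare the two slices. At z = 6.3: the cylinder: section is a regular 32-gon, circumradius r=3 (area = (32/2)·3.000²·sin(360°/32) = 28.09 mm²); the r=11.5 cylinder at (-2, 2.5) gives a regular 32-gon of circumradius 11.5 (constant along its height) (area = (32/2)·11.500²·sin(360°/32) = 412.81 mm²); the cube at (-3.5, 15) does not reach this height (z outside [6.5, 30]); Taking the union: the r=3 cylinder lies entirely inside the r=11.5 cylinder at (-2, 2.5), so the union is just the r=11.5 cylinder at (-2, 2.5) — area = 412.81 mm²; (whole slice rotated 25° about Z — lengths, areas and connectivity unchanged). At z = 9: the r=3 cylinder gives a regular 32-gon of circumradius 3 (constant along its height) (area = (32/2)·3.000²·sin(360°/32) = 28.09 mm²); the cylinder at (-2, 2.5): section is a regular 32-gon, circumradius r=11.5 (area = (32/2)·11.500²·sin(360°/32) = 412.81 mm²); the 27×17.5 cube at (-3.5, 15) contributes its full rectangle (area 472.50 mm²); Taking the union: the regions partially overlap — summed areas 913.40 mm² minus the doubly-counted overlap 28.09 mm² gives 885.31 mm² — area = 885.31 mm²; (rotated 25° about Z; rotation is an isometry so areas/perimeters/island counts are preserved). Checking containment: at z = 9 the cross-section extends beyond the z = 6.3 cross-section by about 472.50 mm².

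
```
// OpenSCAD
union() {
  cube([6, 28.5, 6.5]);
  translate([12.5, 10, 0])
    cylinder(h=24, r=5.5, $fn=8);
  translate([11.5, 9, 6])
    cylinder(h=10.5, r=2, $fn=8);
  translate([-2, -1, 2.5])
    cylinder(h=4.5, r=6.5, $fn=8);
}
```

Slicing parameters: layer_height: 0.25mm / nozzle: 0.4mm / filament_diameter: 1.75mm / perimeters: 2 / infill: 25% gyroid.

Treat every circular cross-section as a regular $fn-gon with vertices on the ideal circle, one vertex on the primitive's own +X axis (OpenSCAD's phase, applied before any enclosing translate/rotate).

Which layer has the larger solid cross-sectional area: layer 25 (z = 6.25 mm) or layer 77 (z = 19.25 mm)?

layer 25 (z = 6.25 mm)

Layer 25 (z = 6.25): the cube is present — its section is the full 6×28.5 rectangle (area 171.00 mm²); the r=5.5 cylinder at (12.5, 10) contributes a regular 8-gon of circumradius 5.5 (area = (8/2)·5.500²·sin(360°/8) = 85.56 mm²); the r=2 cylinder at (11.5, 9) contributes a regular 8-gon of circumradius 2 (area = (8/2)·2.000²·sin(360°/8) = 11.31 mm²); the r=6.5 cylinder at (-2, -1) contributes a regular 8-gon of circumradius 6.5 (area = (8/2)·6.500²·sin(360°/8) = 119.50 mm²); Merging all regions: the regions partially overlap — summed areas 387.37 mm² minus the doubly-counted overlap 24.72 mm² gives 362.65 mm² — area = 362.65 mm². So its area = 362.65 mm². Layer 77 (z = 19.25): the cube does not reach this height (z outside [0, 6.5]); the r=5.5 cylinder at (12.5, 10) contributes a regular 8-gon of circumradius 5.5 (area = (8/2)·5.500²·sin(360°/8) = 85.56 mm²); the cylinder at (11.5, 9) is absent (z outside [6, 16.5]); the cylinder at (-2, -1) is absent (z outside [2.5, 7]); Merging all regions: only the r=5.5 cylinder at (12.5, 10) is present, so the union is just that shape — area = 85.56 mm². So its area = 85.56 mm². Layer 25 is larger (362.65 vs 85.56 mm²).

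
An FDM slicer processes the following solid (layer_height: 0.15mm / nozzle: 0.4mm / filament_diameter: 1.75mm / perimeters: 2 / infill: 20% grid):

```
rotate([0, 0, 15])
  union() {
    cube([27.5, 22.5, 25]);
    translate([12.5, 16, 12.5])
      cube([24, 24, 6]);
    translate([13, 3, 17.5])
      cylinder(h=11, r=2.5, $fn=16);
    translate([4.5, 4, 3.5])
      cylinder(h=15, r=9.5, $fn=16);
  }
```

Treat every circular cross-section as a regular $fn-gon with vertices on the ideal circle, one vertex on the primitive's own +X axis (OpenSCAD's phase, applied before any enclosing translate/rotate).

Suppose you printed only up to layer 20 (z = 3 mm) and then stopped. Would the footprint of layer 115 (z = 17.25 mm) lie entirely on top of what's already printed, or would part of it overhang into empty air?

Compare the two slices. At z = 3: the 27.5×22.5 cube contributes its full rectangle (area 618.75 mm²); the cube at (12.5, 16) is absent (z outside [12.5, 18.5]); the cylinder at (13, 3) is absent (z outside [17.5, 28.5]); the cylinder at (4.5, 4) is absent (z outside [3.5, 18.5]); Taking the union: only the 27.5×22.5 cube is present, so the union is just that shape — area = 618.75 mm²; (rotated 15° about Z; rotation is an isometry so areas/perimeters/island counts are preserved). At z = 17.25: the 27.5×22.5 cube contributes its full rectangle (area 618.75 mm²); the cube at (12.5, 16) is present — its section is the full 24×24 rectangle (area 576.00 mm²); the cylinder at (13, 3) does not reach this height (z outside [17.5, 28.5]); the r=9.5 cylinder at (4.5, 4) gives a regular 16-gon of circumradius 9.5 (constant along its height) (area = (16/2)·9.500²·sin(360°/16) = 276.30 mm²); Taking the union: the regions partially overlap — summed areas 1471.05 mm² minus the doubly-counted overlap 261.51 mm² gives 1209.53 mm² — area = 1209.53 mm²; (rotated 15° about Z; rotation is an isometry so areas/perimeters/island counts are preserved). Checking containment: at z = 17.25 the cross-section extends beyond the z = 3 cross-section by about 590.78 mm².

part overhangs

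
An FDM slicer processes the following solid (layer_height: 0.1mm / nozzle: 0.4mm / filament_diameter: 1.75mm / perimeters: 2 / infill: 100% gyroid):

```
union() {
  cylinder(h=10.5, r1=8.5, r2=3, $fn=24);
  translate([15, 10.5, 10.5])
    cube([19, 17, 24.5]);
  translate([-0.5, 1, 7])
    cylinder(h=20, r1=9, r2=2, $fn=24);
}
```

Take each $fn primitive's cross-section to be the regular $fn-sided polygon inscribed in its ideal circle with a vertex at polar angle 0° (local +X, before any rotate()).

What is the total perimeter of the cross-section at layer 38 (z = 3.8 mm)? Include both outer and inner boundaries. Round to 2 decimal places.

At z = 3.8 mm: the cone: at t=0.362 of its height the radius interpolates to r₁+(r₂−r₁)t = 6.510, giving a regular 24-gon of that circumradius (perimeter = 2·24·6.510·sin(180°/24) = 40.78 mm); the cube at (15, 10.5) is absent (z outside [10.5, 35]); the cone at (-0.5, 1) does not reach this height (z outside [7, 27]); Taking the union: only the cone is present, so the union is just that shape — boundary = 40.78 mm. Overall, the cross-section is a single solid region. Total boundary length (outer) = 40.78 mm.

40.78 mm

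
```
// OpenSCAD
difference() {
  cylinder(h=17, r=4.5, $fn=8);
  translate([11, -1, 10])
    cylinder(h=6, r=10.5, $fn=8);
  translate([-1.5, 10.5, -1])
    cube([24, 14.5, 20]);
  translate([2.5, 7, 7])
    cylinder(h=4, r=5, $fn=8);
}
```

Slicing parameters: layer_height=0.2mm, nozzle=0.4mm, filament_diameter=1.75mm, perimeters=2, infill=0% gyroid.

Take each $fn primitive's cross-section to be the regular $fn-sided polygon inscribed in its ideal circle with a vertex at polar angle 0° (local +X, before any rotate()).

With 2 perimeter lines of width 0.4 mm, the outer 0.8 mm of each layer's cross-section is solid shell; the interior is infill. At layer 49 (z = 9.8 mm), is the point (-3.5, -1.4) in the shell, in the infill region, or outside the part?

At z = 9.8 mm: the r=4.5 cylinder contributes a regular 8-gon of circumradius 4.5; the cylinder at (11, -1) is not intersected at this z (z outside [10, 16]); the cube at (-1.5, 10.5) is present — its section is the full 24×14.5 rectangle; the r=5 cylinder at (2.5, 7) gives a regular 8-gon of circumradius 5 (constant along its height); After the difference (first − rest): starting from the r=4.5 cylinder, the 24×14.5 cube at (-1.5, 10.5) misses the remaining region (no effect); the r=5 cylinder at (2.5, 7) partially overlaps it — only the 5.75 mm² overlap (of its 70.71 mm²) is removed, clipping the outline — 1 connected region. Overall, the cross-section is a single solid region. The nearest boundary edge runs (-3.18, -3.18)→(-4.50, 0.00); distance from the point to it = 0.39 mm. The point is inside the cross-section, 0.39 mm from the nearest boundary — within the 0.8 mm shell band (2 × 0.4).

shell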